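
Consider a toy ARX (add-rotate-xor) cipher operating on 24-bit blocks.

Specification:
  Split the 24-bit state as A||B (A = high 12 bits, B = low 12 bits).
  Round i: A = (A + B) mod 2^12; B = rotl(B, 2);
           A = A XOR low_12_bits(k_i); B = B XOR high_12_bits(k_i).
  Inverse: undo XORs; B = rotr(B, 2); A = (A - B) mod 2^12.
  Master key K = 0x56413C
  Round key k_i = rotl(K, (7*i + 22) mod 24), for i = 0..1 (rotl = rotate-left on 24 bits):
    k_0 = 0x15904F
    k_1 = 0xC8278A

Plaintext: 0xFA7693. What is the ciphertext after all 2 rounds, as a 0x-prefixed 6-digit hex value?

0x6030D0

s_0 = plaintext = 0xFA7693
s_1 = Round(s_0, k_0) = 0x675B14
s_2 = Round(s_1, k_1) = 0x6030D0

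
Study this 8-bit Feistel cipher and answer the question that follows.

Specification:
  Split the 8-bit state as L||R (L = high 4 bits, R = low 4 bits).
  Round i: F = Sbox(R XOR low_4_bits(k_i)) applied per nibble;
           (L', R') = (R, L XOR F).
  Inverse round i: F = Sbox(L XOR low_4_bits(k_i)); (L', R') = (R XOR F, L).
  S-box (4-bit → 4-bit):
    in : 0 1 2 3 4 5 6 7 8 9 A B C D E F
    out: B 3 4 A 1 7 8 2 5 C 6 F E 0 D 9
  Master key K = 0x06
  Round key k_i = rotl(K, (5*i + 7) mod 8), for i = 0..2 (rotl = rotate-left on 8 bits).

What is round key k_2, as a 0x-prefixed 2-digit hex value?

0x0C

K = 0x06
k_0 = rotl(K, (5*0+7) mod 8) = rotl(K, 7) = 0x03
k_1 = rotl(K, (5*1+7) mod 8) = rotl(K, 4) = 0x60
k_2 = rotl(K, (5*2+7) mod 8) = rotl(K, 1) = 0x0C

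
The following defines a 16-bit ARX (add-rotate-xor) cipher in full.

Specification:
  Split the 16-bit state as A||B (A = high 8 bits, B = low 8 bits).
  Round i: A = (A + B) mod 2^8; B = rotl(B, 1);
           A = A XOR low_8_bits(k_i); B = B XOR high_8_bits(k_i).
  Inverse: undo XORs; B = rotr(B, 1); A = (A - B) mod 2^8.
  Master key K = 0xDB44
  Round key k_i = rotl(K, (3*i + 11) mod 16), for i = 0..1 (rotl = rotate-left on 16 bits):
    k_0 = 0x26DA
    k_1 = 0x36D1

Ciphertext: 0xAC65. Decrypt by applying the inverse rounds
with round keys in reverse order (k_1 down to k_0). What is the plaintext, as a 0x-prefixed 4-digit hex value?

0x47C7

s_0 = ciphertext = 0xAC65
s_1 = InvRound(s_0, k_1) = 0xD4A9
s_2 = InvRound(s_1, k_0) = 0x47C7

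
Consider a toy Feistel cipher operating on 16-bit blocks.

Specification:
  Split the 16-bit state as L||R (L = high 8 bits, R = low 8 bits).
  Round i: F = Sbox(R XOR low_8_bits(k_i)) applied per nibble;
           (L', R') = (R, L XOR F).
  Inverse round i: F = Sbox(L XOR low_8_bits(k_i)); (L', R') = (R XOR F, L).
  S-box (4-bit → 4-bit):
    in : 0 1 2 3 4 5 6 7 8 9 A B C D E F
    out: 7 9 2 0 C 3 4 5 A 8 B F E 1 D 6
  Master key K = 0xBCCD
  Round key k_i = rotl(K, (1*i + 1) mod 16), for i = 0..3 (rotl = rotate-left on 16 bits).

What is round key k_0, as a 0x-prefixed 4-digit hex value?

K = 0xBCCD
k_0 = rotl(K, (1*0+1) mod 16) = rotl(K, 1) = 0x799B

0x799B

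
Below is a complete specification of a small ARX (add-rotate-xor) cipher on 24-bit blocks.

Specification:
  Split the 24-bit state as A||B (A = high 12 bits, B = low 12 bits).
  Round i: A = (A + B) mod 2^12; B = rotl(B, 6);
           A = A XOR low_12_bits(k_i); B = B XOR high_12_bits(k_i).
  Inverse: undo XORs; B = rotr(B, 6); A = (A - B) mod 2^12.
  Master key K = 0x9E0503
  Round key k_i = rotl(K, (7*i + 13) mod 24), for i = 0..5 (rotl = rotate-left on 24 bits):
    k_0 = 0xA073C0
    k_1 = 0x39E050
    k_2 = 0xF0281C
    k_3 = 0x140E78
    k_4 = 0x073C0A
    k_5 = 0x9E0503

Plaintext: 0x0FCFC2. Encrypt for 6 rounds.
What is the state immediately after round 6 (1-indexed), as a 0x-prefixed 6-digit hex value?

0xFC1969

s_0 = plaintext = 0x0FCFC2
s_1 = Round(s_0, k_0) = 0x37EAB8
s_2 = Round(s_1, k_1) = 0xE66DB4
s_3 = Round(s_2, k_2) = 0x406234
s_4 = Round(s_3, k_3) = 0x842C48
s_5 = Round(s_4, k_4) = 0x880242
s_6 = Round(s_5, k_5) = 0xFC1969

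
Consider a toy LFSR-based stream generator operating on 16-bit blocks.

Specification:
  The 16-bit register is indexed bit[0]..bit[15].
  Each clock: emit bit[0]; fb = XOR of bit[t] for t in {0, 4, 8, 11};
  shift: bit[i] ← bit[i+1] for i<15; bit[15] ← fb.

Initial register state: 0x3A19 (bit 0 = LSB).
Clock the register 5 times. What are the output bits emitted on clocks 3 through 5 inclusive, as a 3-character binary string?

reg_0 = 0x3A19
clock 1: out=1, reg = 0x9D0C
clock 2: out=0, reg = 0x4E86
clock 3: out=0, reg = 0xA743
clock 4: out=1, reg = 0x53A1
clock 5: out=1, reg = 0x29D0

011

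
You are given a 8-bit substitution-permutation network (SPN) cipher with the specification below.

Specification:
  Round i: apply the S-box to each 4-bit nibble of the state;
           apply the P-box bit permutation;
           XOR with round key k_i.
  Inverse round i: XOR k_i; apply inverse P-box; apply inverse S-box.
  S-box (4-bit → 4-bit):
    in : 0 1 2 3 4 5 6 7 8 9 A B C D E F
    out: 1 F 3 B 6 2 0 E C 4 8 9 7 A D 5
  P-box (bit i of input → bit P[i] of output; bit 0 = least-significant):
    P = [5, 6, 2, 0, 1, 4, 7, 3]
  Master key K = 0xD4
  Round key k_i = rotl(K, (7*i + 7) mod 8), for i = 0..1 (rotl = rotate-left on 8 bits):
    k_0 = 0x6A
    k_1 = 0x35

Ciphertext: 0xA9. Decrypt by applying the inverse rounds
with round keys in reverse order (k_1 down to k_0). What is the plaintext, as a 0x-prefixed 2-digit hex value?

0x2A

s_0 = ciphertext = 0xA9
s_1 = InvRound(s_0, k_1) = 0x79
s_2 = InvRound(s_1, k_0) = 0x2A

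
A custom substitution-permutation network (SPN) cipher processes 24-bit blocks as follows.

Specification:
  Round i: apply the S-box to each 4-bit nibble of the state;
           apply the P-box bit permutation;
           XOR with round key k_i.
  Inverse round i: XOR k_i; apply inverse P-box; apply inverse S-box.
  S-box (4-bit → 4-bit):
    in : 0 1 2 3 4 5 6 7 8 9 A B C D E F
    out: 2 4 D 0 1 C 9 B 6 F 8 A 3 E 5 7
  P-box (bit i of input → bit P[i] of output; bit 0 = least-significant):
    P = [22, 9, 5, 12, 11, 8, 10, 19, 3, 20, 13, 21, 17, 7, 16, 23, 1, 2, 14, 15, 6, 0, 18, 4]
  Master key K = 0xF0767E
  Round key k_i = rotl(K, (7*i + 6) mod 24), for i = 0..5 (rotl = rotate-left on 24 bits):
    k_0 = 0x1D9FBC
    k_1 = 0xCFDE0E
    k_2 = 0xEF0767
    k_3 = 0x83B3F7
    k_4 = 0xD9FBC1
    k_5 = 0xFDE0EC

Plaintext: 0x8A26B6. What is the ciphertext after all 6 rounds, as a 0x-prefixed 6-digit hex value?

0x6C2311

s_0 = plaintext = 0x8A26B6
s_1 = Round(s_0, k_0) = 0xF20EB5
s_2 = Round(s_1, k_1) = 0xC32FE5
s_3 = Round(s_2, k_2) = 0x7C3B0E
s_4 = Round(s_3, k_3) = 0xF3B280
s_5 = Round(s_4, k_4) = 0x7DDC08
s_6 = Round(s_5, k_5) = 0x6C2311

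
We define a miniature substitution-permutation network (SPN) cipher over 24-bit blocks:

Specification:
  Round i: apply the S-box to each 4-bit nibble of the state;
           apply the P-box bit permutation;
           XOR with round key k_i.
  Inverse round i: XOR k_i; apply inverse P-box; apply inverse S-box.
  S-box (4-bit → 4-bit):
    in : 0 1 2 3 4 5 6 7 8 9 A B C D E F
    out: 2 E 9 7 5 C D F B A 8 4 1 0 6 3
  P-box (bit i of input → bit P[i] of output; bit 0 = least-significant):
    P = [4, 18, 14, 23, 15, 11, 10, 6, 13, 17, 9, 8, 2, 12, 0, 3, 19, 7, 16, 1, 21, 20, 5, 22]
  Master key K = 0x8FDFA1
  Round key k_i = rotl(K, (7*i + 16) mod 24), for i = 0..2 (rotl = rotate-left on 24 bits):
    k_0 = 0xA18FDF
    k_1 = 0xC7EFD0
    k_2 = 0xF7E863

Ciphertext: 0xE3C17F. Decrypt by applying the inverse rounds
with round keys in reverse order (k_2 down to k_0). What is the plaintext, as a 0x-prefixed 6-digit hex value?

s_0 = ciphertext = 0xE3C17F
s_1 = InvRound(s_0, k_2) = 0x0D220F
s_2 = InvRound(s_1, k_1) = 0xA86976
s_3 = InvRound(s_2, k_0) = 0xB3544B

0xB3544B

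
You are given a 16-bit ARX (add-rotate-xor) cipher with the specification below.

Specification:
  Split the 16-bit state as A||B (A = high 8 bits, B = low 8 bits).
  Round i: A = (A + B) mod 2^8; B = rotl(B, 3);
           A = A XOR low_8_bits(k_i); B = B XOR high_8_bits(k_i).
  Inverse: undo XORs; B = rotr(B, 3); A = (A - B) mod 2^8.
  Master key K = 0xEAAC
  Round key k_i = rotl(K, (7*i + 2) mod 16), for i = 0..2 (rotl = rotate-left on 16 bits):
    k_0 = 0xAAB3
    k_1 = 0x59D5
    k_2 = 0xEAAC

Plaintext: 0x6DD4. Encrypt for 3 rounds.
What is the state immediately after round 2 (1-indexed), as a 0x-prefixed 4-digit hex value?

s_0 = plaintext = 0x6DD4
s_1 = Round(s_0, k_0) = 0xF20C
s_2 = Round(s_1, k_1) = 0x2B39
s_3 = Round(s_2, k_2) = 0xC823

0x2B39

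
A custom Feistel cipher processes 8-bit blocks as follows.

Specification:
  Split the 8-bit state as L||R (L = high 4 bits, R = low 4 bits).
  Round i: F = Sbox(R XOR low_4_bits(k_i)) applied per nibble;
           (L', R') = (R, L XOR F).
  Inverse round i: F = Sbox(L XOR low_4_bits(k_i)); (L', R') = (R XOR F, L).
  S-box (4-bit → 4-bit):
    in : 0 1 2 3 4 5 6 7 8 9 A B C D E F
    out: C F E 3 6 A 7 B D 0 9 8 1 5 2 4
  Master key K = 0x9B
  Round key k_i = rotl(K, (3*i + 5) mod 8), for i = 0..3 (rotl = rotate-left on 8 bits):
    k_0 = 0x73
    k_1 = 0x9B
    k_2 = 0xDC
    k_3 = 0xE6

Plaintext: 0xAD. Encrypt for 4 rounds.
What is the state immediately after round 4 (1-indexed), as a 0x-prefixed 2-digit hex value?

s_0 = plaintext = 0xAD
s_1 = Round(s_0, k_0) = 0xD8
s_2 = Round(s_1, k_1) = 0x8E
s_3 = Round(s_2, k_2) = 0xE6
s_4 = Round(s_3, k_3) = 0x62

0x62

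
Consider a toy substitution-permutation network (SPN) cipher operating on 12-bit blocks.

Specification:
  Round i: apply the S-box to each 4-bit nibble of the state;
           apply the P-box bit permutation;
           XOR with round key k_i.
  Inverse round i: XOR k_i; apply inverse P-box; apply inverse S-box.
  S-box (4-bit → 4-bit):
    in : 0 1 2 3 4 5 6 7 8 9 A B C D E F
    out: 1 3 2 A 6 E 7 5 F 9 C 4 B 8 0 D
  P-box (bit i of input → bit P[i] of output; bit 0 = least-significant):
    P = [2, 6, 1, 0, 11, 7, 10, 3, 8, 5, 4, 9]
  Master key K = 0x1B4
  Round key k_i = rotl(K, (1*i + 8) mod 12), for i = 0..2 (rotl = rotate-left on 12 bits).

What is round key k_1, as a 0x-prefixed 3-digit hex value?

K = 0x1B4
k_0 = rotl(K, (1*0+8) mod 12) = rotl(K, 8) = 0x41B
k_1 = rotl(K, (1*1+8) mod 12) = rotl(K, 9) = 0x836

0x836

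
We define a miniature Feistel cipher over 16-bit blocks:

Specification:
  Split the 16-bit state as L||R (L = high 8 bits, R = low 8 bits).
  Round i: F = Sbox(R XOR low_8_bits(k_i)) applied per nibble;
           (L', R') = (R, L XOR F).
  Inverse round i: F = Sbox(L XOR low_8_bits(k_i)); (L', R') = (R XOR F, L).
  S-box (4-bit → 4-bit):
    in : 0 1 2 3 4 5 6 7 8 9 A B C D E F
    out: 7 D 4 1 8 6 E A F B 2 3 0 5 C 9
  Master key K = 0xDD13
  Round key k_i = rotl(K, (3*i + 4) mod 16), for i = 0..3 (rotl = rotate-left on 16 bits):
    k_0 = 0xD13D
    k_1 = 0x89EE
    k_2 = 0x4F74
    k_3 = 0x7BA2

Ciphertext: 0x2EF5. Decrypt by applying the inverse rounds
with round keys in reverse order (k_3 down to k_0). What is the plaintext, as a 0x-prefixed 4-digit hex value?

0xD6E0

s_0 = ciphertext = 0x2EF5
s_1 = InvRound(s_0, k_3) = 0x052E
s_2 = InvRound(s_1, k_2) = 0x8305
s_3 = InvRound(s_2, k_1) = 0xE083
s_4 = InvRound(s_3, k_0) = 0xD6E0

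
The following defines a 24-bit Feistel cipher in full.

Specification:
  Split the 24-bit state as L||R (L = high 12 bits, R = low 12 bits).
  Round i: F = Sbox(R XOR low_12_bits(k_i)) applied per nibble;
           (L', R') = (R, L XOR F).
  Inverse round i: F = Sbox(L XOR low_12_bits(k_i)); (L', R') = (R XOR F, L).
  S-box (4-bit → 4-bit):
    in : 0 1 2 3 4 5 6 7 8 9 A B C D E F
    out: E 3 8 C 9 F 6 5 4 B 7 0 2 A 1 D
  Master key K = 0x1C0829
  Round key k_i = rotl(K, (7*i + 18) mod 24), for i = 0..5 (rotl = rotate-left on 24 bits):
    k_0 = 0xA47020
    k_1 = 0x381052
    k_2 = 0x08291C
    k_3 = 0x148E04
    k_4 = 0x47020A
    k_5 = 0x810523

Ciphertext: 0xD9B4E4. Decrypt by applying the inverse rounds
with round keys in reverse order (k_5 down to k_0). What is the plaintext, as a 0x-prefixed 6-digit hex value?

0xD04103

s_0 = ciphertext = 0xD9B4E4
s_1 = InvRound(s_0, k_5) = 0x0E0D9B
s_2 = InvRound(s_1, k_4) = 0x58C0E0
s_3 = InvRound(s_2, k_3) = 0x0A458C
s_4 = InvRound(s_3, k_2) = 0xE880A4
s_5 = InvRound(s_4, k_1) = 0x103E88
s_6 = InvRound(s_5, k_0) = 0xD04103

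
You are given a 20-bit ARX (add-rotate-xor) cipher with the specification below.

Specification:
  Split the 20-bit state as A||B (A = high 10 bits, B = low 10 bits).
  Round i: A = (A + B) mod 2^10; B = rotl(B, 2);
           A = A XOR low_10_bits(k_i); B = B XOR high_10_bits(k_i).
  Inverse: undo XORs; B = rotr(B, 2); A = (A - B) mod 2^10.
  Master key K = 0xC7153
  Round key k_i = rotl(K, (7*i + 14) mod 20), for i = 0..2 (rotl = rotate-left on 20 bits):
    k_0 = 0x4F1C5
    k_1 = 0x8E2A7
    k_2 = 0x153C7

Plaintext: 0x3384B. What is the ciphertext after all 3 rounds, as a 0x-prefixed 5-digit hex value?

s_0 = plaintext = 0x3384B
s_1 = Round(s_0, k_0) = 0x37010
s_2 = Round(s_1, k_1) = 0x92E78
s_3 = Round(s_2, k_2) = 0xC11B6

0xC11B6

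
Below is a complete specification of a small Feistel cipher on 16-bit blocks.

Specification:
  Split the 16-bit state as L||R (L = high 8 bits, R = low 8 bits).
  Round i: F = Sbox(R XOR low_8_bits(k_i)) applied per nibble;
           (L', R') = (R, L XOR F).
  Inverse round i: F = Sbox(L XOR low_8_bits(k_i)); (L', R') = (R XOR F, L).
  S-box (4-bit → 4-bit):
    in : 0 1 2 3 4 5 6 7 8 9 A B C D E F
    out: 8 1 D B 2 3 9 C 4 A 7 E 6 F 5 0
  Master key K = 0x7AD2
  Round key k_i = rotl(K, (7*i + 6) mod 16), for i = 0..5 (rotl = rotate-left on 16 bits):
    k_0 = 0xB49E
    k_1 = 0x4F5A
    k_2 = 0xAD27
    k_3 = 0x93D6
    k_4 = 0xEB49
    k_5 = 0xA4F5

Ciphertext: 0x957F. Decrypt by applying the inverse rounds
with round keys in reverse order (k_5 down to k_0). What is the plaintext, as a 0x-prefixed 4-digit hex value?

s_0 = ciphertext = 0x957F
s_1 = InvRound(s_0, k_5) = 0xE795
s_2 = InvRound(s_1, k_4) = 0xE0E7
s_3 = InvRound(s_2, k_3) = 0x5EE0
s_4 = InvRound(s_3, k_2) = 0x2A5E
s_5 = InvRound(s_4, k_1) = 0x962A
s_6 = InvRound(s_5, k_0) = 0xAE96

0xAE96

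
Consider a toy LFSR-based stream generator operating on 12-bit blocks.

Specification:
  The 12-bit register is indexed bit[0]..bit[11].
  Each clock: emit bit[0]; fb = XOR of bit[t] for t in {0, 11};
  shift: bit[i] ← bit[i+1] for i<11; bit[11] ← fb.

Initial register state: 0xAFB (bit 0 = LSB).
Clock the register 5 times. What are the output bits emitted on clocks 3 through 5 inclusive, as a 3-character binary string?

011

reg_0 = 0xAFB
clock 1: out=1, reg = 0x57D
clock 2: out=1, reg = 0xABE
clock 3: out=0, reg = 0xD5F
clock 4: out=1, reg = 0x6AF
clock 5: out=1, reg = 0xB57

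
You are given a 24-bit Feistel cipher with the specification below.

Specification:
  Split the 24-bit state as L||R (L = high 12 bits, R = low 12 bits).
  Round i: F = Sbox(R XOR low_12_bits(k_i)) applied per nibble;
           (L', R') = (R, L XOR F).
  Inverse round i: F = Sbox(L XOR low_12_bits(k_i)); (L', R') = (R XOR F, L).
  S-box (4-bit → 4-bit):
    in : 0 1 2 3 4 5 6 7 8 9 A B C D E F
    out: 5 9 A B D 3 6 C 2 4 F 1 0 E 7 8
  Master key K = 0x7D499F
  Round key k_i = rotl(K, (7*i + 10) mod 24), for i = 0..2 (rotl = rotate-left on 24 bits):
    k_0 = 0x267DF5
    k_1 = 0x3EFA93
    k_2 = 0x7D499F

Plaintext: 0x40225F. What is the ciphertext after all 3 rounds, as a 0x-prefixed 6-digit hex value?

0x438201

s_0 = plaintext = 0x40225F
s_1 = Round(s_0, k_0) = 0x25FCFD
s_2 = Round(s_1, k_1) = 0xCFD438
s_3 = Round(s_2, k_2) = 0x438201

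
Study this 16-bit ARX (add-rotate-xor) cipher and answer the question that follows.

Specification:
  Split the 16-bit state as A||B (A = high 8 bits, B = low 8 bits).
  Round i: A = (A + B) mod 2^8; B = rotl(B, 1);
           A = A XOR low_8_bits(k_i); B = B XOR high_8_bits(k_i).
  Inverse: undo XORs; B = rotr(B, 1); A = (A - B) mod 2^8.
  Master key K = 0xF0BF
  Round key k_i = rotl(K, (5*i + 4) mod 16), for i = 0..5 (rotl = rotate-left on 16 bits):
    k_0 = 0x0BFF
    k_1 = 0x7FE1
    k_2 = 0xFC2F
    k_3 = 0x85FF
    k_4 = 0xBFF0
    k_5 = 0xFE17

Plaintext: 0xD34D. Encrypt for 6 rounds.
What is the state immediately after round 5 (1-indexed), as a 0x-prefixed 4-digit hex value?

0xF6A5

s_0 = plaintext = 0xD34D
s_1 = Round(s_0, k_0) = 0xDF91
s_2 = Round(s_1, k_1) = 0x915C
s_3 = Round(s_2, k_2) = 0xC244
s_4 = Round(s_3, k_3) = 0xF90D
s_5 = Round(s_4, k_4) = 0xF6A5
s_6 = Round(s_5, k_5) = 0x8CB5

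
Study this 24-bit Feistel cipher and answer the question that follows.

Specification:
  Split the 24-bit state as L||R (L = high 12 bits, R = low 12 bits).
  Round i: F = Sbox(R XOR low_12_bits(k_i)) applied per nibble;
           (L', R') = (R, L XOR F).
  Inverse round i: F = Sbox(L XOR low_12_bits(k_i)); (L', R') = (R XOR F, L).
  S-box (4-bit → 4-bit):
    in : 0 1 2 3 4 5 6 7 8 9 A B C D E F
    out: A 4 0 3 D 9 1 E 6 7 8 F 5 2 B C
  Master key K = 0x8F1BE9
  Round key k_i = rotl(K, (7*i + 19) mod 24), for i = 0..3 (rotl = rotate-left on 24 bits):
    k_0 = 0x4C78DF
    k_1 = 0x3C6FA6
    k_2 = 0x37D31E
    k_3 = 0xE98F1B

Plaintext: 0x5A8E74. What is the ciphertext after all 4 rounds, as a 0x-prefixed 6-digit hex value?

s_0 = plaintext = 0x5A8E74
s_1 = Round(s_0, k_0) = 0xE74427
s_2 = Round(s_1, k_1) = 0x427110
s_3 = Round(s_2, k_2) = 0x11048C
s_4 = Round(s_3, k_3) = 0x48CE6E

0x48CE6E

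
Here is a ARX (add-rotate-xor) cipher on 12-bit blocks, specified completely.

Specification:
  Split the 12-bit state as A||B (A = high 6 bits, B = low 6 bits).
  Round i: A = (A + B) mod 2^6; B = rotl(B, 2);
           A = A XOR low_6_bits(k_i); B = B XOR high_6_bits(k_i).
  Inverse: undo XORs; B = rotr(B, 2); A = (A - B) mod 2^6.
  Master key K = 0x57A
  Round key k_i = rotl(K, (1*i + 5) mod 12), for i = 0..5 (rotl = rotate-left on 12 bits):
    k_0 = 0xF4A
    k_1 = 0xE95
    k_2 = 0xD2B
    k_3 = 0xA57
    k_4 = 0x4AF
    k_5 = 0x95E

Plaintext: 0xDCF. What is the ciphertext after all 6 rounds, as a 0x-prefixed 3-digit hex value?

s_0 = plaintext = 0xDCF
s_1 = Round(s_0, k_0) = 0x301
s_2 = Round(s_1, k_1) = 0x63E
s_3 = Round(s_2, k_2) = 0xF4F
s_4 = Round(s_3, k_3) = 0x6D5
s_5 = Round(s_4, k_4) = 0x7C7
s_6 = Round(s_5, k_5) = 0xE39

0xE39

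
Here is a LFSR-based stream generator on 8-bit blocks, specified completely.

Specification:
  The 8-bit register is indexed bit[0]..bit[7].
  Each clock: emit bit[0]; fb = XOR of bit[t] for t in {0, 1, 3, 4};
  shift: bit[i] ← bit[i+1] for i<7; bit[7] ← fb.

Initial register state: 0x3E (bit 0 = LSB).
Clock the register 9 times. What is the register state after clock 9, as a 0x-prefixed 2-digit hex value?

0x2A

reg_0 = 0x3E
clock 1: out=0, reg = 0x9F
clock 2: out=1, reg = 0x4F
clock 3: out=1, reg = 0xA7
clock 4: out=1, reg = 0x53
clock 5: out=1, reg = 0xA9
clock 6: out=1, reg = 0x54
clock 7: out=0, reg = 0xAA
clock 8: out=0, reg = 0x55
clock 9: out=1, reg = 0x2A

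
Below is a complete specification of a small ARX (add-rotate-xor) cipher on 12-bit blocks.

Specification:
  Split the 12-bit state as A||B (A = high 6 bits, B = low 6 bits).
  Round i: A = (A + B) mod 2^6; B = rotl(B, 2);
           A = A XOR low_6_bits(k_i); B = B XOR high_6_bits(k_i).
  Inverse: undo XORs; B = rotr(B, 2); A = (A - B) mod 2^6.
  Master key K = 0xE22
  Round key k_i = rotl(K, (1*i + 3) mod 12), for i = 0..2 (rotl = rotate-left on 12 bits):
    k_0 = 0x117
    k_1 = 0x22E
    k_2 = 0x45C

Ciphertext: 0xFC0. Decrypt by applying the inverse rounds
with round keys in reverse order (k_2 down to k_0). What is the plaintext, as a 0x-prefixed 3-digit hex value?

s_0 = ciphertext = 0xFC0
s_1 = InvRound(s_0, k_2) = 0x3D4
s_2 = InvRound(s_1, k_1) = 0x687
s_3 = InvRound(s_2, k_0) = 0x770

0x770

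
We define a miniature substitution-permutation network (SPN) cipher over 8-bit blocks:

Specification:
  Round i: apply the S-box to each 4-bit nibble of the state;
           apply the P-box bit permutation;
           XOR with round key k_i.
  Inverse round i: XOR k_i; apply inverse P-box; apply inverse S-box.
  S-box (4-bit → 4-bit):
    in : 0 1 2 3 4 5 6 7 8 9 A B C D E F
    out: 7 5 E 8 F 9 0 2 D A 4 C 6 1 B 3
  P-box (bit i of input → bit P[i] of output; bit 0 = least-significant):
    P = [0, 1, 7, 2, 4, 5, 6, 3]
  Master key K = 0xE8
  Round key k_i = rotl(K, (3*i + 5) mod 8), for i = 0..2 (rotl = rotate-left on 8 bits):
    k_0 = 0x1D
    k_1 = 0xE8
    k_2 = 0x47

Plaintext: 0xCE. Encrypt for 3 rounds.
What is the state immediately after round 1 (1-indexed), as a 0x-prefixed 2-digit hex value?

0x7A

s_0 = plaintext = 0xCE
s_1 = Round(s_0, k_0) = 0x7A
s_2 = Round(s_1, k_1) = 0x48
s_3 = Round(s_2, k_2) = 0xBA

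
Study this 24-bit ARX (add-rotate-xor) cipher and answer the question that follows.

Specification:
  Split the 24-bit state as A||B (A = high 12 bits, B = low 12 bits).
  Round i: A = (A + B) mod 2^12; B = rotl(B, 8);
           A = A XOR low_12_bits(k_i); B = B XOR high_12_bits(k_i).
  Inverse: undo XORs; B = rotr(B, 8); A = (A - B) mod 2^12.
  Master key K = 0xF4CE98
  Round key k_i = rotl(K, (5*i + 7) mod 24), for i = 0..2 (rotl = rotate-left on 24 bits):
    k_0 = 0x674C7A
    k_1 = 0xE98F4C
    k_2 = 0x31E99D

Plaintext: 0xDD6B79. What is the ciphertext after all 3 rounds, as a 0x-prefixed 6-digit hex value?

s_0 = plaintext = 0xDD6B79
s_1 = Round(s_0, k_0) = 0x535FC3
s_2 = Round(s_1, k_1) = 0xBB4D64
s_3 = Round(s_2, k_2) = 0x0857C8

0x0857C8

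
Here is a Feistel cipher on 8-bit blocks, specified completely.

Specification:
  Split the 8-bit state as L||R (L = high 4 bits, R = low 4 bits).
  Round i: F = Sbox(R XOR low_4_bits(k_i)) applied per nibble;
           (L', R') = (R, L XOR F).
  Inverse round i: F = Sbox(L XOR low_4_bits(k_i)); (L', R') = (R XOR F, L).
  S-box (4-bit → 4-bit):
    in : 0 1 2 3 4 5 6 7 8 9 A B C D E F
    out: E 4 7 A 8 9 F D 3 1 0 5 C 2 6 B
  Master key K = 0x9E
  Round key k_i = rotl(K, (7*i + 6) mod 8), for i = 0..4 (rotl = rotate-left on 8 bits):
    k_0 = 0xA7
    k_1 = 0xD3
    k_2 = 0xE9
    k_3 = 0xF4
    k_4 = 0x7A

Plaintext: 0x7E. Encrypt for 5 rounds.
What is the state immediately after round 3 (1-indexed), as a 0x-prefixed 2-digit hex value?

0x70

s_0 = plaintext = 0x7E
s_1 = Round(s_0, k_0) = 0xE6
s_2 = Round(s_1, k_1) = 0x67
s_3 = Round(s_2, k_2) = 0x70
s_4 = Round(s_3, k_3) = 0x0F
s_5 = Round(s_4, k_4) = 0xF9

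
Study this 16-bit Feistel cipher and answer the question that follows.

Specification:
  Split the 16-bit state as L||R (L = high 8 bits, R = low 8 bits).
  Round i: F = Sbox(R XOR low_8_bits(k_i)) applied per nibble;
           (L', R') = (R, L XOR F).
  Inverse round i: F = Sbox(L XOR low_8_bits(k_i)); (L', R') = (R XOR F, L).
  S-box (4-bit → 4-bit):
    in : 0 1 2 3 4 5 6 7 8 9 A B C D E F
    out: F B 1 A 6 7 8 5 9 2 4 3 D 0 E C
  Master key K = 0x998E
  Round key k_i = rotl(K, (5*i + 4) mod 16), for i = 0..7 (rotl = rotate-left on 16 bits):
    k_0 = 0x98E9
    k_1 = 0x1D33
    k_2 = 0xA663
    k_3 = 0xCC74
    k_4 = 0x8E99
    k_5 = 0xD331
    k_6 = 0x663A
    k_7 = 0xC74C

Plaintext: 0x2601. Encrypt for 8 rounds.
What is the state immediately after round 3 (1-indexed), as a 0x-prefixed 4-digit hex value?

0xCC83

s_0 = plaintext = 0x2601
s_1 = Round(s_0, k_0) = 0x01CF
s_2 = Round(s_1, k_1) = 0xCFCC
s_3 = Round(s_2, k_2) = 0xCC83
s_4 = Round(s_3, k_3) = 0x8309
s_5 = Round(s_4, k_4) = 0x09AC
s_6 = Round(s_5, k_5) = 0xAC29
s_7 = Round(s_6, k_6) = 0x2916
s_8 = Round(s_7, k_7) = 0x165D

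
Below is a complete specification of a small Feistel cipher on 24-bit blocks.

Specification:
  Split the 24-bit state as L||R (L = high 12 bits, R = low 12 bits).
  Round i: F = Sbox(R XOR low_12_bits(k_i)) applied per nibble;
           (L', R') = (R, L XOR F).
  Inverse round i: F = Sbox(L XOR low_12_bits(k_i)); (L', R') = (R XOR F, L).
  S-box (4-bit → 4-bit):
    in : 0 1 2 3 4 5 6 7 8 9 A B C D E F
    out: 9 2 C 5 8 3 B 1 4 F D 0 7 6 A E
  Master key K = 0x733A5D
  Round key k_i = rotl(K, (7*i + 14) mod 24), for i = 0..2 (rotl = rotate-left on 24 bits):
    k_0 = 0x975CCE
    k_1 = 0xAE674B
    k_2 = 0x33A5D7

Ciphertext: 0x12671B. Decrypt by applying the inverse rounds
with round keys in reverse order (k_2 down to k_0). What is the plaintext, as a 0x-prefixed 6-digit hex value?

0x05152A

s_0 = ciphertext = 0x12671B
s_1 = InvRound(s_0, k_2) = 0xFF9126
s_2 = InvRound(s_1, k_1) = 0x52AFF9
s_3 = InvRound(s_2, k_0) = 0x05152A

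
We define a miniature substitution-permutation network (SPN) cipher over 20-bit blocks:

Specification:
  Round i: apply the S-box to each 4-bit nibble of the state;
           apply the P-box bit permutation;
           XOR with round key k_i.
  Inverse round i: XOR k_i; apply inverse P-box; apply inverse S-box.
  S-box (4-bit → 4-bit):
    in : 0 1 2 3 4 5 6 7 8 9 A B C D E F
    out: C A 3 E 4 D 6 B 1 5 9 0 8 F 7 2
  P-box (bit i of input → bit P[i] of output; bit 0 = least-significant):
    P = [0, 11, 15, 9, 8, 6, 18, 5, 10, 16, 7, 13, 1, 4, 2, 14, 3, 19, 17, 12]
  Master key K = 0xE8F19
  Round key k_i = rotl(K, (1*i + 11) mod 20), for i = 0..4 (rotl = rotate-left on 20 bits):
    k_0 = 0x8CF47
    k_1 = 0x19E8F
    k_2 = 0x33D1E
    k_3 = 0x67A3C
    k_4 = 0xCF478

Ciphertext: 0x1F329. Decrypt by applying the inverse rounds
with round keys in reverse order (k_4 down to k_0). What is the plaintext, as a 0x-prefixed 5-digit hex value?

s_0 = ciphertext = 0x1F329
s_1 = InvRound(s_0, k_4) = 0xFF2EA
s_2 = InvRound(s_1, k_3) = 0xFE6F6
s_3 = InvRound(s_2, k_2) = 0x7C4D3
s_4 = InvRound(s_3, k_1) = 0x53B61
s_5 = InvRound(s_4, k_0) = 0x15704

0x15704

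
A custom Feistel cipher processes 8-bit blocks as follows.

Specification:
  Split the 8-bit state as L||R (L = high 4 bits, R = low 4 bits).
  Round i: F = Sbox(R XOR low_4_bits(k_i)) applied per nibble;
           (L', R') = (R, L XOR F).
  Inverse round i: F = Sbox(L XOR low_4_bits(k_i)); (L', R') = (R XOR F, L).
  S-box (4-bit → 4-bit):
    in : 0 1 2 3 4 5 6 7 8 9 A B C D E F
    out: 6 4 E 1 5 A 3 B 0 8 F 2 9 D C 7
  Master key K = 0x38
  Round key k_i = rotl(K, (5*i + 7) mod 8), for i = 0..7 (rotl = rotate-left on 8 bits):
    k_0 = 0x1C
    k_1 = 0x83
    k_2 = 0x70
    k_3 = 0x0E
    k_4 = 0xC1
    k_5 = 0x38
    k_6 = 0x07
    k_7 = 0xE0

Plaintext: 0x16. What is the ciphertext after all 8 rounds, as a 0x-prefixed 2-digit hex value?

0xAE

s_0 = plaintext = 0x16
s_1 = Round(s_0, k_0) = 0x6E
s_2 = Round(s_1, k_1) = 0xEB
s_3 = Round(s_2, k_2) = 0xBC
s_4 = Round(s_3, k_3) = 0xC5
s_5 = Round(s_4, k_4) = 0x59
s_6 = Round(s_5, k_5) = 0x91
s_7 = Round(s_6, k_6) = 0x1A
s_8 = Round(s_7, k_7) = 0xAE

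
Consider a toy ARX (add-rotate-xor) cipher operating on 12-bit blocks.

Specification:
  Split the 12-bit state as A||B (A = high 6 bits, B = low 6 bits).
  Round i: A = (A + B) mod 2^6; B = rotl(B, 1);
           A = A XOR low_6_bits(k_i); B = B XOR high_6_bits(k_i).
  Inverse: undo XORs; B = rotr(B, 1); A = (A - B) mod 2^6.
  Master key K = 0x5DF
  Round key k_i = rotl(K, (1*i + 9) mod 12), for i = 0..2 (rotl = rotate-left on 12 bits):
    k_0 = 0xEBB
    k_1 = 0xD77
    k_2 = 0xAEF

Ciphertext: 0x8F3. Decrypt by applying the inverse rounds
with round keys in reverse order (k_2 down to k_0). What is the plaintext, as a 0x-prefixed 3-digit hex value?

s_0 = ciphertext = 0x8F3
s_1 = InvRound(s_0, k_2) = 0x00C
s_2 = InvRound(s_1, k_1) = 0xEFC
s_3 = InvRound(s_2, k_0) = 0xF43

0xF43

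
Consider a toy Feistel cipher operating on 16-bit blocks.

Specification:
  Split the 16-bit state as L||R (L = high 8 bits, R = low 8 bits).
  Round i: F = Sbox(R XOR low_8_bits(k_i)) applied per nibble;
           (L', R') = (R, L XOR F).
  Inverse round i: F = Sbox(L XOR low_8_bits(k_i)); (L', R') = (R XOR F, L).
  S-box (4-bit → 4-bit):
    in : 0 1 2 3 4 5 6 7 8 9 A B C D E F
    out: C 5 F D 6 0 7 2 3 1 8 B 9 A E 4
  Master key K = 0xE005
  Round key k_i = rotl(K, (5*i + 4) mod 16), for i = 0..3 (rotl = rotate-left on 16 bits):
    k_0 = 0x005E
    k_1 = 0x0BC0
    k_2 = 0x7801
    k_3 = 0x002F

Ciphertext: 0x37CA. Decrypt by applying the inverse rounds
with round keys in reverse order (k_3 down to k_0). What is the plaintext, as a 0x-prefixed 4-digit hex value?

0xD17F

s_0 = ciphertext = 0x37CA
s_1 = InvRound(s_0, k_3) = 0x9937
s_2 = InvRound(s_1, k_2) = 0x2499
s_3 = InvRound(s_2, k_1) = 0x7F24
s_4 = InvRound(s_3, k_0) = 0xD17F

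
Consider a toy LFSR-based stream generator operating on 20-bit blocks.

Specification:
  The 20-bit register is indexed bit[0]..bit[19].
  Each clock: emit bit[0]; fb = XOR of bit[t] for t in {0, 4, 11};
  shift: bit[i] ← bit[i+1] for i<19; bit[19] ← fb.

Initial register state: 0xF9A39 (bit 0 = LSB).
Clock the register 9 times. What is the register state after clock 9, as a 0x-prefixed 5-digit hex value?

reg_0 = 0xF9A39
clock 1: out=1, reg = 0xFCD1C
clock 2: out=0, reg = 0x7E68E
clock 3: out=0, reg = 0x3F347
clock 4: out=1, reg = 0x9F9A3
clock 5: out=1, reg = 0x4FCD1
clock 6: out=1, reg = 0xA7E68
clock 7: out=0, reg = 0xD3F34
clock 8: out=0, reg = 0x69F9A
clock 9: out=0, reg = 0x34FCD

0x34FCD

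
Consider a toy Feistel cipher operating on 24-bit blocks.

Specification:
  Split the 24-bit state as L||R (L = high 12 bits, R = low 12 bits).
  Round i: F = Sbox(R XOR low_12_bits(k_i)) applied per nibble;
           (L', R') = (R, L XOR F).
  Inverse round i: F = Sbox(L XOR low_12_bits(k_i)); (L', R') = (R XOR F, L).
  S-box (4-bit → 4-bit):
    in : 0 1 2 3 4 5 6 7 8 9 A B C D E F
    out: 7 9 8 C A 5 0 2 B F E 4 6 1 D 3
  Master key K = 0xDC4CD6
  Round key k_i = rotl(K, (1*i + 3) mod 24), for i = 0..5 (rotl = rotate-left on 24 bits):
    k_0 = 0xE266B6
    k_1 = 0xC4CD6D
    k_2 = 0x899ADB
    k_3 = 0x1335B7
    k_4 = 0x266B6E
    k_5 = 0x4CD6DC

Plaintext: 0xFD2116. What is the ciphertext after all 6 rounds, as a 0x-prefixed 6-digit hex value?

s_0 = plaintext = 0xFD2116
s_1 = Round(s_0, k_0) = 0x116D35
s_2 = Round(s_1, k_1) = 0xD3564D
s_3 = Round(s_2, k_2) = 0x64DBC5
s_4 = Round(s_3, k_3) = 0xBC5B65
s_5 = Round(s_4, k_4) = 0xB65CB1
s_6 = Round(s_5, k_5) = 0xCB1564

0xCB1564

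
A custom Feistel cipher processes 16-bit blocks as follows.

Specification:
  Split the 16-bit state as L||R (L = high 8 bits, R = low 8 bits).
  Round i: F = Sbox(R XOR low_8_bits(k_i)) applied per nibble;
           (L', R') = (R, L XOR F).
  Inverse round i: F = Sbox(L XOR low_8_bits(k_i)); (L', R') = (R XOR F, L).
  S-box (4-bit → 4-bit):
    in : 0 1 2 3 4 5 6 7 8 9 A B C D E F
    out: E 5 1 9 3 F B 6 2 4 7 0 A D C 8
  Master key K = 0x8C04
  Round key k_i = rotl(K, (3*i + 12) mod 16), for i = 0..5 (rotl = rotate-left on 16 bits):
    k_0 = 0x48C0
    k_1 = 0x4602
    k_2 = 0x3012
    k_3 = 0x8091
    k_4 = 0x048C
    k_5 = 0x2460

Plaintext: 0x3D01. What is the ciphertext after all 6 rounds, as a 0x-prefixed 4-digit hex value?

0x565A

s_0 = plaintext = 0x3D01
s_1 = Round(s_0, k_0) = 0x0198
s_2 = Round(s_1, k_1) = 0x9846
s_3 = Round(s_2, k_2) = 0x466B
s_4 = Round(s_3, k_3) = 0x6BC1
s_5 = Round(s_4, k_4) = 0xC156
s_6 = Round(s_5, k_5) = 0x565A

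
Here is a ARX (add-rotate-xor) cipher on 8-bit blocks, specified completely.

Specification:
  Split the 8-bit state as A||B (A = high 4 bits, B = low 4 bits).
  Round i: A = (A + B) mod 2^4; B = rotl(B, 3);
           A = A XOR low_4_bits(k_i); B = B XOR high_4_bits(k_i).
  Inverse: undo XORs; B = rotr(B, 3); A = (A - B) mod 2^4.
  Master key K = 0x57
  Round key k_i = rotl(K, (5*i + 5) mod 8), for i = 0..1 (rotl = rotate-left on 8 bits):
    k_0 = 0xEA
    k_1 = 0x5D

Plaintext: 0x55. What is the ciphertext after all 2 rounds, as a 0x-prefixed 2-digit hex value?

s_0 = plaintext = 0x55
s_1 = Round(s_0, k_0) = 0x04
s_2 = Round(s_1, k_1) = 0x97

0x97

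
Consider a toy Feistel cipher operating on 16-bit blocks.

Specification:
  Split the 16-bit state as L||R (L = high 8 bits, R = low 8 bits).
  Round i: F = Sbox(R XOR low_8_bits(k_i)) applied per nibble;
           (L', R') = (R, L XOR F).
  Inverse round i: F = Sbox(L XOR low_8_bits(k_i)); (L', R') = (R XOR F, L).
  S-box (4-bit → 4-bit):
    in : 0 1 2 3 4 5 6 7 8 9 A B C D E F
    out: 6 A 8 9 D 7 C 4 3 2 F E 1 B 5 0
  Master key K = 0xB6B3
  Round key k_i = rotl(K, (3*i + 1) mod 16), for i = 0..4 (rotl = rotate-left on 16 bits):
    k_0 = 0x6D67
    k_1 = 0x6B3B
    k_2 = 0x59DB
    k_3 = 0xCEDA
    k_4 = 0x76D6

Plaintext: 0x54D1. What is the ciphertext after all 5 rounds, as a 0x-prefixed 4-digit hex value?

s_0 = plaintext = 0x54D1
s_1 = Round(s_0, k_0) = 0xD1B8
s_2 = Round(s_1, k_1) = 0xB8E8
s_3 = Round(s_2, k_2) = 0xE821
s_4 = Round(s_3, k_3) = 0x21E6
s_5 = Round(s_4, k_4) = 0xE6B7

0xE6B7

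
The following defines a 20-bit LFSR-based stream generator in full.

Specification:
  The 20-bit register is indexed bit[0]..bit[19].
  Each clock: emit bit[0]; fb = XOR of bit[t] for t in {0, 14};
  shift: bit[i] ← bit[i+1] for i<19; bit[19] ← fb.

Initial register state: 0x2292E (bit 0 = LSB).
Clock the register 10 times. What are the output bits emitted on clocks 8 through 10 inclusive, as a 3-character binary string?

010

reg_0 = 0x2292E
clock 1: out=0, reg = 0x11497
clock 2: out=1, reg = 0x88A4B
clock 3: out=1, reg = 0xC4525
clock 4: out=1, reg = 0x62292
clock 5: out=0, reg = 0x31149
clock 6: out=1, reg = 0x988A4
clock 7: out=0, reg = 0x4C452
clock 8: out=0, reg = 0xA6229
clock 9: out=1, reg = 0x53114
clock 10: out=0, reg = 0x2988A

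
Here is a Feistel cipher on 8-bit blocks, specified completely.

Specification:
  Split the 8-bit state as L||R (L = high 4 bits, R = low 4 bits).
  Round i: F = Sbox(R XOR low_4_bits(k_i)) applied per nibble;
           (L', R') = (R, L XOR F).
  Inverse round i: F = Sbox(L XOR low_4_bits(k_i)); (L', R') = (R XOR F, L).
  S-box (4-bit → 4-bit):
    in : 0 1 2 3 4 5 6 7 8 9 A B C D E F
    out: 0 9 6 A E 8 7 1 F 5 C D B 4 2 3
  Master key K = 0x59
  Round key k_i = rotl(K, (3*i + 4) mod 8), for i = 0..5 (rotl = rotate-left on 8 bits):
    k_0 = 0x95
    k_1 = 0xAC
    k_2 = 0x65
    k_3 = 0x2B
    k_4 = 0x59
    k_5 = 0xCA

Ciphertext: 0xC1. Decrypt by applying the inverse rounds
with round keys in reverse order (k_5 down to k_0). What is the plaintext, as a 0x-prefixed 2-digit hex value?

s_0 = ciphertext = 0xC1
s_1 = InvRound(s_0, k_5) = 0x6C
s_2 = InvRound(s_1, k_4) = 0xF6
s_3 = InvRound(s_2, k_3) = 0x8F
s_4 = InvRound(s_3, k_2) = 0xB8
s_5 = InvRound(s_4, k_1) = 0x9B
s_6 = InvRound(s_5, k_0) = 0x09

0x09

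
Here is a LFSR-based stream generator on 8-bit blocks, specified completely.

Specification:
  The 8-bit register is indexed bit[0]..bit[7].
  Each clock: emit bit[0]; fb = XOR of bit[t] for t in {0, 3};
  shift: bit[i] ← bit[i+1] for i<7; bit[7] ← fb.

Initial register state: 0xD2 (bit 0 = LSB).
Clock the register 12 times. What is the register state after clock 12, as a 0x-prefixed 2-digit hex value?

reg_0 = 0xD2
clock 1: out=0, reg = 0x69
clock 2: out=1, reg = 0x34
clock 3: out=0, reg = 0x1A
clock 4: out=0, reg = 0x8D
clock 5: out=1, reg = 0x46
clock 6: out=0, reg = 0x23
clock 7: out=1, reg = 0x91
clock 8: out=1, reg = 0xC8
clock 9: out=0, reg = 0xE4
clock 10: out=0, reg = 0x72
clock 11: out=0, reg = 0x39
clock 12: out=1, reg = 0x1C

0x1C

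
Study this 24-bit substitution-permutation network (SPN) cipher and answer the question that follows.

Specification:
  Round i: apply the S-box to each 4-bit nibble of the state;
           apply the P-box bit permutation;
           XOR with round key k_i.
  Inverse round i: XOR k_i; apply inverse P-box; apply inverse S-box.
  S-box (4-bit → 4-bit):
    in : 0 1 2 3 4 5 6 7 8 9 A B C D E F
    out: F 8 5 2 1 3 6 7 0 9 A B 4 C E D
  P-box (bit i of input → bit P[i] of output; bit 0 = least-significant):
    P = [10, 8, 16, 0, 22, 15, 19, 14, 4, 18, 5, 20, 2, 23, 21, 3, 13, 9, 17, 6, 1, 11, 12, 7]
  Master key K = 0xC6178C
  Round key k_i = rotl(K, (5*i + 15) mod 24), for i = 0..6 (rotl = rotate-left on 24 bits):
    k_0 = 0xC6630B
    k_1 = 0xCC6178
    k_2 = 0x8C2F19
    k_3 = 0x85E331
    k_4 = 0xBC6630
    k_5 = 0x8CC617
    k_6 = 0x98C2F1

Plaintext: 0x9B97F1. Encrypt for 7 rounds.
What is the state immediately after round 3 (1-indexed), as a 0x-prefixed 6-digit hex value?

s_0 = plaintext = 0x9B97F1
s_1 = Round(s_0, k_0) = 0x8A01F4
s_2 = Round(s_1, k_1) = 0x342734
s_3 = Round(s_2, k_2) = 0xA8832D
s_4 = Round(s_3, k_3) = 0xC8EBB0
s_5 = Round(s_4, k_4) = 0x49B329
s_6 = Round(s_5, k_5) = 0x40E258
s_7 = Round(s_6, k_6) = 0x7A608B

0xA8832D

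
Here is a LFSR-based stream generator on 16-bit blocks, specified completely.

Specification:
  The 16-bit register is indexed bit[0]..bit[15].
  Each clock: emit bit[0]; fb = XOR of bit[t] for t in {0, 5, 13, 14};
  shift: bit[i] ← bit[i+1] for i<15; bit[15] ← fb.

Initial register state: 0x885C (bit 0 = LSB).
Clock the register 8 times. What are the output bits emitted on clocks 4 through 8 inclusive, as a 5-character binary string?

reg_0 = 0x885C
clock 1: out=0, reg = 0x442E
clock 2: out=0, reg = 0x2217
clock 3: out=1, reg = 0x110B
clock 4: out=1, reg = 0x8885
clock 5: out=1, reg = 0xC442
clock 6: out=0, reg = 0xE221
clock 7: out=1, reg = 0x7110
clock 8: out=0, reg = 0x3888

11010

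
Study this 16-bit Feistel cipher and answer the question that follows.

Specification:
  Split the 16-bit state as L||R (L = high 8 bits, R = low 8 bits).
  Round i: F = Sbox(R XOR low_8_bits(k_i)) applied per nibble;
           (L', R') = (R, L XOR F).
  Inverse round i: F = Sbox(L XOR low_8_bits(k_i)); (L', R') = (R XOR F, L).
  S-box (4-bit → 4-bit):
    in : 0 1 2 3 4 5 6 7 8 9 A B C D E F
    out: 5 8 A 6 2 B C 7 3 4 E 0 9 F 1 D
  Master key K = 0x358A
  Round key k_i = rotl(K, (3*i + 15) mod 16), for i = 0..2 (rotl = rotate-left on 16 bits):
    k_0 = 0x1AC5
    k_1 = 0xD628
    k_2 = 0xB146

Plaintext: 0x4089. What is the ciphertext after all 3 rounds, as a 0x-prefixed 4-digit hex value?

s_0 = plaintext = 0x4089
s_1 = Round(s_0, k_0) = 0x8969
s_2 = Round(s_1, k_1) = 0x69A1
s_3 = Round(s_2, k_2) = 0xA17E

0xA17E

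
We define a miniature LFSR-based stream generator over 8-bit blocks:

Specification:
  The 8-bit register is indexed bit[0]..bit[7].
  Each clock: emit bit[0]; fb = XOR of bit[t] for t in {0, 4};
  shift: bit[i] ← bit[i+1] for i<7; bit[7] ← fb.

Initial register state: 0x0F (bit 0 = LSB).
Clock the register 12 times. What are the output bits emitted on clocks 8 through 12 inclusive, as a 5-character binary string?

reg_0 = 0x0F
clock 1: out=1, reg = 0x87
clock 2: out=1, reg = 0xC3
clock 3: out=1, reg = 0xE1
clock 4: out=1, reg = 0xF0
clock 5: out=0, reg = 0xF8
clock 6: out=0, reg = 0xFC
clock 7: out=0, reg = 0xFE
clock 8: out=0, reg = 0xFF
clock 9: out=1, reg = 0x7F
clock 10: out=1, reg = 0x3F
clock 11: out=1, reg = 0x1F
clock 12: out=1, reg = 0x0F

01111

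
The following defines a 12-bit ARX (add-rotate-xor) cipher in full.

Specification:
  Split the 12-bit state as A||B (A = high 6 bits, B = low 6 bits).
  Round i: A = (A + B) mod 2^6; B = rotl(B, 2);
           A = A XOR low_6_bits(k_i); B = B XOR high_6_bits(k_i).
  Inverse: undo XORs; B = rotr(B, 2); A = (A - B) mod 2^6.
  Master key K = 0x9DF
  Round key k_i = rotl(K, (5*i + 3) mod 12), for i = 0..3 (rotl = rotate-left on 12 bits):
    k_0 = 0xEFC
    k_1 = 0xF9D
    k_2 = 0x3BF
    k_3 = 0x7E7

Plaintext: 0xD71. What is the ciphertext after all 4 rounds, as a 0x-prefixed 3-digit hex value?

s_0 = plaintext = 0xD71
s_1 = Round(s_0, k_0) = 0x6BC
s_2 = Round(s_1, k_1) = 0x2CD
s_3 = Round(s_2, k_2) = 0x9FA
s_4 = Round(s_3, k_3) = 0x1B4

0x1B4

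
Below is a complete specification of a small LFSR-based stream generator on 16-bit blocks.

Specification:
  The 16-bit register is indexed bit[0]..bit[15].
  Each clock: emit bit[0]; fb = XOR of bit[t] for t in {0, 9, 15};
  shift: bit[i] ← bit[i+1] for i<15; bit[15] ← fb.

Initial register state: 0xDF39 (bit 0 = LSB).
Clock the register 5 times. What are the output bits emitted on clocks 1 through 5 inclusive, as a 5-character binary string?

reg_0 = 0xDF39
clock 1: out=1, reg = 0xEF9C
clock 2: out=0, reg = 0x77CE
clock 3: out=0, reg = 0xBBE7
clock 4: out=1, reg = 0xDDF3
clock 5: out=1, reg = 0x6EF9

10011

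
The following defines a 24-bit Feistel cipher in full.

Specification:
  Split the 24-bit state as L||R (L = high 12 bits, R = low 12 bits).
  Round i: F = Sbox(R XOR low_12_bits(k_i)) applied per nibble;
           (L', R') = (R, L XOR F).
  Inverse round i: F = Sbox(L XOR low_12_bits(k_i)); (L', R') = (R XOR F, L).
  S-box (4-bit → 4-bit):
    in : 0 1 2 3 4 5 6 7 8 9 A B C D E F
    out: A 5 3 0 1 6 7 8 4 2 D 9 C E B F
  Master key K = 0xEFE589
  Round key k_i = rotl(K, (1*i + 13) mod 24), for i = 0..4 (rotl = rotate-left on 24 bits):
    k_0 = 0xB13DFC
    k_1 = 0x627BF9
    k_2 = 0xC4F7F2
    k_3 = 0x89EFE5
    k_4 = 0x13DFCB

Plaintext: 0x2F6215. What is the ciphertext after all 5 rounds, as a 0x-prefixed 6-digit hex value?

s_0 = plaintext = 0x2F6215
s_1 = Round(s_0, k_0) = 0x215D44
s_2 = Round(s_1, k_1) = 0xD4458B
s_3 = Round(s_2, k_2) = 0x58BEC6
s_4 = Round(s_3, k_3) = 0xEC60BB
s_5 = Round(s_4, k_4) = 0x0BB14C

0x0BB14C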